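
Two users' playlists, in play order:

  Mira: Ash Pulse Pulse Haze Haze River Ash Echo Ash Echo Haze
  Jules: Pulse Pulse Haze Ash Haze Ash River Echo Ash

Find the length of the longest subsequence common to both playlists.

7

One common subsequence of length 7: Pulse at Mira[2]=Jules[1], then Pulse at Mira[3]=Jules[2], then Haze at Mira[4]=Jules[3], then Haze at Mira[5]=Jules[5], then River at Mira[6]=Jules[7], then Echo at Mira[8]=Jules[8], then Ash at Mira[9]=Jules[9], and the DP table's final entry dp[11][9] is also 7, so no common subsequence is longer.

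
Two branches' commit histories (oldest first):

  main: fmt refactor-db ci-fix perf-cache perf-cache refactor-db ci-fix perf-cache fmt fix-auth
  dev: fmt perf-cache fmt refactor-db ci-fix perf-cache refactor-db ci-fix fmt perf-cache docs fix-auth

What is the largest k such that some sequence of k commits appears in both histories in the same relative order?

Taking fmt at main[1]=dev[3]; then refactor-db at main[2]=dev[4]; then ci-fix at main[3]=dev[5]; then perf-cache at main[5]=dev[6]; then refactor-db at main[6]=dev[7]; then ci-fix at main[7]=dev[8]; then perf-cache at main[8]=dev[10]; then fix-auth at main[10]=dev[12] gives a common subsequence of length 8. dp[10][12] = 8 confirms this is the maximum.

8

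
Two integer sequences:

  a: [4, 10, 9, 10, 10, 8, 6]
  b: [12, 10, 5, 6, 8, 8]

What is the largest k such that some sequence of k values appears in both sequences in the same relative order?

Taking 10 (a #2, b #2), 8 (a #6, b #6) gives a common subsequence of length 2. dp[7][6] = 2 confirms this is the maximum.

2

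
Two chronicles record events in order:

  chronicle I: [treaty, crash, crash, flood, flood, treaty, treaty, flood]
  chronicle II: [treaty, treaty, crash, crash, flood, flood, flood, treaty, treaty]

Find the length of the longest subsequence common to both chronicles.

7

One common subsequence of length 7: treaty at chronicle I[1]=chronicle II[2], crash at chronicle I[2]=chronicle II[3], crash at chronicle I[3]=chronicle II[4], flood at chronicle I[4]=chronicle II[6], flood at chronicle I[5]=chronicle II[7], treaty at chronicle I[6]=chronicle II[8], treaty at chronicle I[7]=chronicle II[9], and the DP table's final entry dp[8][9] is also 7, so no common subsequence is longer.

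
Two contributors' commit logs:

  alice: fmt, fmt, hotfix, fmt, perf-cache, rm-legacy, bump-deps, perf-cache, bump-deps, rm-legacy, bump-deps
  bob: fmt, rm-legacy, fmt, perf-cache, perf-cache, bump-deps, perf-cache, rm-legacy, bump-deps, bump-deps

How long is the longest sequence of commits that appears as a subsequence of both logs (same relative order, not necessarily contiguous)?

Taking fmt (alice #1, bob #1), fmt (alice #2, bob #3), perf-cache (alice #5, bob #5), bump-deps (alice #7, bob #6), perf-cache (alice #8, bob #7), bump-deps (alice #9, bob #9), bump-deps (alice #11, bob #10) gives a common subsequence of length 7. dp[11][10] = 7 confirms this is the maximum.

7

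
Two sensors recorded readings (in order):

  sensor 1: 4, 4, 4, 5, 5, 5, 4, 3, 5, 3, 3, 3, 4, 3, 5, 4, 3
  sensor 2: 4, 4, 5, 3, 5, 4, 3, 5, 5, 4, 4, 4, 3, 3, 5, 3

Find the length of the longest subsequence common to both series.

11

Match 4 at sensor 1[2]=sensor 2[1], 4 at sensor 1[3]=sensor 2[2], 5 at sensor 1[4]=sensor 2[3], 5 at sensor 1[6]=sensor 2[5], 4 at sensor 1[7]=sensor 2[6], 3 at sensor 1[8]=sensor 2[7], 5 at sensor 1[9]=sensor 2[9], 3 at sensor 1[12]=sensor 2[13], 3 at sensor 1[14]=sensor 2[14], 5 at sensor 1[15]=sensor 2[15], 3 at sensor 1[17]=sensor 2[16] — 11 values in the same relative order in both. Since dp[17][16] = 11, nothing longer is possible.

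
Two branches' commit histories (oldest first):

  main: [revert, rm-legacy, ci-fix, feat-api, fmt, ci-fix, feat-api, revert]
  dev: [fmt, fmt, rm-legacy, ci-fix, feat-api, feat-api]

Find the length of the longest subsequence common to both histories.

4

Taking rm-legacy at main[2]=dev[3]; then ci-fix at main[3]=dev[4]; then feat-api at main[4]=dev[5]; then feat-api at main[7]=dev[6] gives a common subsequence of length 4. dp[8][6] = 4 confirms this is the maximum.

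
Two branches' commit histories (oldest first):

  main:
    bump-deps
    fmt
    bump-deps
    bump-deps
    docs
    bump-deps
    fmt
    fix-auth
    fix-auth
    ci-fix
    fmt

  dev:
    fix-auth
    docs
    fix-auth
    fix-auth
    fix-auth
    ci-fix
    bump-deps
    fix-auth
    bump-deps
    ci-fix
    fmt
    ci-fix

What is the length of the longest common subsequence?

5

Pick docs [5,2], bump-deps [6,7], fix-auth [8,8], ci-fix [10,10], fmt [11,11]; all 5 commits appear in both, in order. dp[11][12] = 5 confirms this is the maximum.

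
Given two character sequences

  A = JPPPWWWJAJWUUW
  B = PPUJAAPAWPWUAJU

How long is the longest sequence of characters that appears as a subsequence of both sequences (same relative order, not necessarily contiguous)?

8

One common subsequence of length 8: P (A #2, B #1) → P (A #3, B #2) → P (A #4, B #7) → W (A #5, B #9) → W (A #6, B #11) → A (A #9, B #13) → J (A #10, B #14) → U (A #13, B #15). Since dp[14][15] = 8, nothing longer is possible.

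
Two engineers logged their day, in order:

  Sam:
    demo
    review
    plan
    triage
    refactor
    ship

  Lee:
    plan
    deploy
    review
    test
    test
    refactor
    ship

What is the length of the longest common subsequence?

3

One common subsequence of length 3: review at Sam[2]=Lee[3], then refactor at Sam[5]=Lee[6], then ship at Sam[6]=Lee[7]. dp[6][7] = 3 confirms this is the maximum.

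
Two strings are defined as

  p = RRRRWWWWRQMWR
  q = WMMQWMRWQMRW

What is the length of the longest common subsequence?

6

Taking W at p[5]=q[1], W at p[6]=q[5], W at p[8]=q[8], Q at p[10]=q[9], M at p[11]=q[10], W at p[12]=q[12] gives a common subsequence of length 6. dp[13][12] = 6 confirms this is the maximum.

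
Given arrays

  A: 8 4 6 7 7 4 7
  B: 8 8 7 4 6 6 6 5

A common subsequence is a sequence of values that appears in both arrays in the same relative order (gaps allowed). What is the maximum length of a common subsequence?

3

Match 8 (A #1, B #2) → 4 (A #2, B #4) → 6 (A #3, B #7) — 3 values in the same relative order in both. The LCS DP gives dp[7][8] = 3, so this is optimal.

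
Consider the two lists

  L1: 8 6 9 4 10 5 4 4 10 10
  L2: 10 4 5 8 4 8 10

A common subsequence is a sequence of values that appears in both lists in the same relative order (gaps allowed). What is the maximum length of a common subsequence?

4

Let dp[i][j] be the LCS length of the first i values of L1 and the first j values of L2. dp[i][j] = dp[i-1][j-1]+1 when the i-th and j-th values match, else max(dp[i-1][j], dp[i][j-1]).
    · 10  4  5  8  4  8 10
 ·  0  0  0  0  0  0  0  0
 8  0  0  0  0  1  1  1  1
 6  0  0  0  0  1  1  1  1
 9  0  0  0  0  1  1  1  1
 4  0  0  1  1  1  2  2  2
10  0  1  1  1  1  2  2  3
 5  0  1  1  2  2  2  2  3
 4  0  1  2  2  2  3  3  3
 4  0  1  2  2  2  3  3  3
10  0  1  2  2  2  3  3  4
10  0  1  2  2  2  3  3  4
dp[10][7] = 4. One LCS (by backtracking along matches): 4, 5, 4, 10.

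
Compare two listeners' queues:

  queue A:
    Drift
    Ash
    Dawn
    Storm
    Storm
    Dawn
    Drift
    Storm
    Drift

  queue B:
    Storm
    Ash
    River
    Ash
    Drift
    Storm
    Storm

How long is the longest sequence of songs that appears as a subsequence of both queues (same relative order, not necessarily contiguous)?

3

Taking Drift (queue A #1, queue B #5), then Storm (queue A #5, queue B #6), then Storm (queue A #8, queue B #7) gives a common subsequence of length 3. The LCS DP gives dp[9][7] = 3, so this is optimal.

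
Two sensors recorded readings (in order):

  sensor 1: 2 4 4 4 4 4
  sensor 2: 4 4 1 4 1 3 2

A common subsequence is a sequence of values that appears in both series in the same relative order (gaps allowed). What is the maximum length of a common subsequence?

3

Let dp[i][j] be the LCS length of the first i values of sensor 1 and the first j values of sensor 2. dp[i][j] = dp[i-1][j-1]+1 when the i-th and j-th values match, else max(dp[i-1][j], dp[i][j-1]).
    ·  4  4  1  4  1  3  2
 ·  0  0  0  0  0  0  0  0
 2  0  0  0  0  0  0  0  1
 4  0  1  1  1  1  1  1  1
 4  0  1  2  2  2  2  2  2
 4  0  1  2  2  3  3  3  3
 4  0  1  2  2  3  3  3  3
 4  0  1  2  2  3  3  3  3
dp[6][7] = 3. One LCS (by backtracking along matches): 4, 4, 4.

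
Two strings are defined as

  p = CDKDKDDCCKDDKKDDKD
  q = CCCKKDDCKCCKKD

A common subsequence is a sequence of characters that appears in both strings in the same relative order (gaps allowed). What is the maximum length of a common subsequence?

10

Pick C at p[1]=q[3]; then K at p[3]=q[4]; then K at p[5]=q[5]; then D at p[6]=q[6]; then D at p[7]=q[7]; then C at p[8]=q[10]; then C at p[9]=q[11]; then K at p[14]=q[12]; then K at p[17]=q[13]; then D at p[18]=q[14]; all 10 characters appear in both, in order. The LCS DP gives dp[18][14] = 10, so this is optimal.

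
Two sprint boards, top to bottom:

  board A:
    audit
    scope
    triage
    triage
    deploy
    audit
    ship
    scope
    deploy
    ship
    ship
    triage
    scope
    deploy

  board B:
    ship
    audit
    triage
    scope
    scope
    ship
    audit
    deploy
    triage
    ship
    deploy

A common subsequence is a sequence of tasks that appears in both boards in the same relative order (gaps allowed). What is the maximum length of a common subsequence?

Taking audit at board A[1]=board B[2], scope at board A[2]=board B[5], audit at board A[6]=board B[7], deploy at board A[9]=board B[8], ship at board A[11]=board B[10], deploy at board A[14]=board B[11] gives a common subsequence of length 6. The LCS DP gives dp[14][11] = 6, so this is optimal.

6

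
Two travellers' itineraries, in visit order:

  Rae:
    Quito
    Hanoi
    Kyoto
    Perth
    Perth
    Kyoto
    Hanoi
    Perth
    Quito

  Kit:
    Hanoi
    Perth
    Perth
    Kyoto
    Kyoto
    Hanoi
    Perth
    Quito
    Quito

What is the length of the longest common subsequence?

Pick Hanoi [2,1]; then Perth [4,2]; then Perth [5,3]; then Kyoto [6,5]; then Hanoi [7,6]; then Perth [8,7]; then Quito [9,9]; all 7 stops appear in both, in order, and the DP table's final entry dp[9][9] is also 7, so no common subsequence is longer.

7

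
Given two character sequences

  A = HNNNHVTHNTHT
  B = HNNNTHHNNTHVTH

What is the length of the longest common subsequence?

Pick H at A[1]=B[1] → N at A[2]=B[2] → N at A[3]=B[3] → N at A[4]=B[4] → H at A[5]=B[6] → H at A[8]=B[7] → N at A[9]=B[9] → T at A[10]=B[10] → H at A[11]=B[11] → T at A[12]=B[13]; all 10 characters appear in both, in order. dp[12][14] = 10 confirms this is the maximum.

10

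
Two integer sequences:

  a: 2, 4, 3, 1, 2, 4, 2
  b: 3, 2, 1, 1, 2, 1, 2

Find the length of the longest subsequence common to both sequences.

Pick 2 (a #1, b #2), 1 (a #4, b #4), 2 (a #5, b #5), 2 (a #7, b #7); all 4 values appear in both, in order. Since dp[7][7] = 4, nothing longer is possible.

4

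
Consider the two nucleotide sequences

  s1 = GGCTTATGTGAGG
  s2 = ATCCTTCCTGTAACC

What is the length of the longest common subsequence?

Taking C (s1 #3, s2 #4), T (s1 #4, s2 #5), T (s1 #5, s2 #6), T (s1 #7, s2 #9), G (s1 #8, s2 #10), T (s1 #9, s2 #11), A (s1 #11, s2 #13) gives a common subsequence of length 7. The LCS DP gives dp[13][15] = 7, so this is optimal.

7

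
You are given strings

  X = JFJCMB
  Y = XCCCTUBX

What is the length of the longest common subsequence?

2

One common subsequence of length 2: C at X[4]=Y[4], then B at X[6]=Y[7]. Since dp[6][8] = 2, nothing longer is possible.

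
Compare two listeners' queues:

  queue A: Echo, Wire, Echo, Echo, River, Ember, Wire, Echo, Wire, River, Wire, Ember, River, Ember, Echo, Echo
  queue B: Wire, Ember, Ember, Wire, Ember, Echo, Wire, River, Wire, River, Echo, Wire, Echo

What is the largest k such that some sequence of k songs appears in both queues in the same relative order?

Match Wire at queue A[2]=queue B[1], Ember at queue A[6]=queue B[3], Wire at queue A[7]=queue B[4], Echo at queue A[8]=queue B[6], Wire at queue A[9]=queue B[7], River at queue A[10]=queue B[8], Wire at queue A[11]=queue B[9], River at queue A[13]=queue B[10], Echo at queue A[15]=queue B[11], Echo at queue A[16]=queue B[13] — 10 songs in the same relative order in both. Since dp[16][13] = 10, nothing longer is possible.

10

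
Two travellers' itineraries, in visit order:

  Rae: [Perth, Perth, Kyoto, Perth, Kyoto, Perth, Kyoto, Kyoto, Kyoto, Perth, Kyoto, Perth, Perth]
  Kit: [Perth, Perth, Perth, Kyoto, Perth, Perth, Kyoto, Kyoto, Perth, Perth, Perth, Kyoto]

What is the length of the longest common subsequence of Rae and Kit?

10

Match Perth (Rae #1, Kit #2); then Perth (Rae #2, Kit #3); then Kyoto (Rae #3, Kit #4); then Perth (Rae #4, Kit #5); then Perth (Rae #6, Kit #6); then Kyoto (Rae #8, Kit #7); then Kyoto (Rae #9, Kit #8); then Perth (Rae #10, Kit #9); then Perth (Rae #12, Kit #10); then Perth (Rae #13, Kit #11) — 10 stops in the same relative order in both. Since dp[13][12] = 10, nothing longer is possible.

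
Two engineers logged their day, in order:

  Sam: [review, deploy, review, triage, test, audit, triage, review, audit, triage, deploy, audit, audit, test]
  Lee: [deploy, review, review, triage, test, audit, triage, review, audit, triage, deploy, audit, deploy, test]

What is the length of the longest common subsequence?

Taking review (Sam #1, Lee #2); then review (Sam #3, Lee #3); then triage (Sam #4, Lee #4); then test (Sam #5, Lee #5); then audit (Sam #6, Lee #6); then triage (Sam #7, Lee #7); then review (Sam #8, Lee #8); then audit (Sam #9, Lee #9); then triage (Sam #10, Lee #10); then deploy (Sam #11, Lee #11); then audit (Sam #12, Lee #12); then test (Sam #14, Lee #14) gives a common subsequence of length 12. The LCS DP gives dp[14][14] = 12, so this is optimal.

12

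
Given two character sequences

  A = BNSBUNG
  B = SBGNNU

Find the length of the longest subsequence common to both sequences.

Pick B at A[1]=B[2], then N at A[2]=B[5], then U at A[5]=B[6]; all 3 characters appear in both, in order. dp[7][6] = 3 confirms this is the maximum.

3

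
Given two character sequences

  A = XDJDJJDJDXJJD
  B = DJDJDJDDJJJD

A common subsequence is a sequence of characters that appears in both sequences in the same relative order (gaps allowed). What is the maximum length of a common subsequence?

Taking D [2,1] → J [3,2] → D [4,3] → J [5,4] → J [6,6] → D [7,8] → J [8,9] → J [11,10] → J [12,11] → D [13,12] gives a common subsequence of length 10. dp[13][12] = 10 confirms this is the maximum.

10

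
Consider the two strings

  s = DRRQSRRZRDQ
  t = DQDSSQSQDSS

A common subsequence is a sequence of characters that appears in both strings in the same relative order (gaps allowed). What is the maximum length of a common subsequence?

Taking D (s #1, t #3), Q (s #4, t #6), S (s #5, t #7), D (s #10, t #9) gives a common subsequence of length 4. The LCS DP gives dp[11][11] = 4, so this is optimal.

4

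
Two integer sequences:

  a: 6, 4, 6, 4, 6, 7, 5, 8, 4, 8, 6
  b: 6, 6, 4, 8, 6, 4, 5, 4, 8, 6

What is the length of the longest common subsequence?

8

Taking 6 at a[1]=b[2]; then 4 at a[2]=b[3]; then 6 at a[3]=b[5]; then 4 at a[4]=b[6]; then 5 at a[7]=b[7]; then 4 at a[9]=b[8]; then 8 at a[10]=b[9]; then 6 at a[11]=b[10] gives a common subsequence of length 8. Since dp[11][10] = 8, nothing longer is possible.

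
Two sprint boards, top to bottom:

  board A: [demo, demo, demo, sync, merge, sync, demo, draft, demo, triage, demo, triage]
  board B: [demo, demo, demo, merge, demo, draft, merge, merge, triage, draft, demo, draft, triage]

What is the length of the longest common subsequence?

9

Taking demo at board A[1]=board B[1] → demo at board A[2]=board B[2] → demo at board A[3]=board B[3] → merge at board A[5]=board B[4] → demo at board A[7]=board B[5] → draft at board A[8]=board B[6] → triage at board A[10]=board B[9] → demo at board A[11]=board B[11] → triage at board A[12]=board B[13] gives a common subsequence of length 9. dp[12][13] = 9 confirms this is the maximum.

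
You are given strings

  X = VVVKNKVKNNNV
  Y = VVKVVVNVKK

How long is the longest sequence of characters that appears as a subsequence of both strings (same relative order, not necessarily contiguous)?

6

Match V at X[1]=Y[4] → V at X[2]=Y[5] → V at X[3]=Y[6] → N at X[5]=Y[7] → K at X[6]=Y[9] → K at X[8]=Y[10] — 6 characters in the same relative order in both, and the DP table's final entry dp[12][10] is also 6, so no common subsequence is longer.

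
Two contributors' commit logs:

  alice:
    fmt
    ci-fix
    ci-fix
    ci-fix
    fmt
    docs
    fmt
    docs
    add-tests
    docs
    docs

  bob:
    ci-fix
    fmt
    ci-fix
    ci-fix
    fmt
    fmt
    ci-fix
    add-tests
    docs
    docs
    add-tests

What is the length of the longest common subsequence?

Match fmt [1,2]; then ci-fix [3,3]; then ci-fix [4,4]; then fmt [5,5]; then fmt [7,6]; then add-tests [9,8]; then docs [10,9]; then docs [11,10] — 8 commits in the same relative order in both. The LCS DP gives dp[11][11] = 8, so this is optimal.

8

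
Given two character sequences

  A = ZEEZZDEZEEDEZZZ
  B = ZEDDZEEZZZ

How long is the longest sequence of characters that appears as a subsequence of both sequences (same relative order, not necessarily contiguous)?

9

Let dp[i][j] be the LCS length of the first i characters of A and the first j characters of B. dp[i][j] = dp[i-1][j-1]+1 when the i-th and j-th characters match, else max(dp[i-1][j], dp[i][j-1]).
    ·  Z  E  D  D  Z  E  E  Z  Z  Z
 ·  0  0  0  0  0  0  0  0  0  0  0
 Z  0  1  1  1  1  1  1  1  1  1  1
 E  0  1  2  2  2  2  2  2  2  2  2
 E  0  1  2  2  2  2  3  3  3  3  3
 Z  0  1  2  2  2  3  3  3  4  4  4
 Z  0  1  2  2  2  3  3  3  4  5  5
 D  0  1  2  3  3  3  3  3  4  5  5
 E  0  1  2  3  3  3  4  4  4  5  5
 Z  0  1  2  3  3  4  4  4  5  5  6
 E  0  1  2  3  3  4  5  5  5  5  6
 E  0  1  2  3  3  4  5  6  6  6  6
 D  0  1  2  3  4  4  5  6  6  6  6
 E  0  1  2  3  4  4  5  6  6  6  6
 Z  0  1  2  3  4  5  5  6  7  7  7
 Z  0  1  2  3  4  5  5  6  7  8  8
 Z  0  1  2  3  4  5  5  6  7  8  9
dp[15][10] = 9. One LCS (by backtracking along matches): ZEDZEEZZZ.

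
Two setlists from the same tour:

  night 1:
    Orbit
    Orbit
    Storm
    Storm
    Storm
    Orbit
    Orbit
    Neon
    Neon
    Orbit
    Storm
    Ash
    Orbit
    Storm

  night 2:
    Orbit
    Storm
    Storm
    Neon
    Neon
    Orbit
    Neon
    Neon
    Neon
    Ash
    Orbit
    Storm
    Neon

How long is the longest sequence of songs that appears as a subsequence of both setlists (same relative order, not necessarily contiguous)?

Taking Orbit [2,1], then Storm [3,2], then Storm [4,3], then Orbit [6,6], then Neon [8,8], then Neon [9,9], then Ash [12,10], then Orbit [13,11], then Storm [14,12] gives a common subsequence of length 9. Since dp[14][13] = 9, nothing longer is possible.

9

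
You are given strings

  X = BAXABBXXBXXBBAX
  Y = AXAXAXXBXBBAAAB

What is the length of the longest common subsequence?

10

One common subsequence of length 10: A [2,3], then X [3,4], then A [4,5], then X [7,6], then X [8,7], then B [9,8], then X [11,9], then B [12,10], then B [13,11], then A [14,14], and the DP table's final entry dp[15][15] is also 10, so no common subsequence is longer.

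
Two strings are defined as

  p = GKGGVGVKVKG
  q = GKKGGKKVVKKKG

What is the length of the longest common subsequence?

Match G [1,1], then K [2,3], then G [3,4], then G [4,5], then V [5,8], then V [7,9], then K [8,11], then K [10,12], then G [11,13] — 9 characters in the same relative order in both. Since dp[11][13] = 9, nothing longer is possible.

9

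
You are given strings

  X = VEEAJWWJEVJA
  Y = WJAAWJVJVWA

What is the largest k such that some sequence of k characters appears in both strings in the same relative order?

6

One common subsequence of length 6: A [4,4]; then W [7,5]; then J [8,6]; then V [10,7]; then J [11,8]; then A [12,11], and the DP table's final entry dp[12][11] is also 6, so no common subsequence is longer.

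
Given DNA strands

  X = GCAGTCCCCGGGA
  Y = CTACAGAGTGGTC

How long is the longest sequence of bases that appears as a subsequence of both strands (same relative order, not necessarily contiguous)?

6

Taking G [1,6], A [3,7], G [4,8], T [5,9], G [10,10], G [11,11] gives a common subsequence of length 6. dp[13][13] = 6 confirms this is the maximum.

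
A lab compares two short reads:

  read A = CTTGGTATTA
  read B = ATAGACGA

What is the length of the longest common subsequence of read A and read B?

4

Let dp[i][j] be the LCS length of the first i bases of read A and the first j bases of read B. dp[i][j] = dp[i-1][j-1]+1 when the i-th and j-th bases match, else max(dp[i-1][j], dp[i][j-1]).
    ·  A  T  A  G  A  C  G  A
 ·  0  0  0  0  0  0  0  0  0
 C  0  0  0  0  0  0  1  1  1
 T  0  0  1  1  1  1  1  1  1
 T  0  0  1  1  1  1  1  1  1
 G  0  0  1  1  2  2  2  2  2
 G  0  0  1  1  2  2  2  3  3
 T  0  0  1  1  2  2  2  3  3
 A  0  1  1  2  2  3  3  3  4
 T  0  1  2  2  2  3  3  3  4
 T  0  1  2  2  2  3  3  3  4
 A  0  1  2  3  3  3  3  3  4
dp[10][8] = 4. One LCS (by backtracking along matches): TGGA.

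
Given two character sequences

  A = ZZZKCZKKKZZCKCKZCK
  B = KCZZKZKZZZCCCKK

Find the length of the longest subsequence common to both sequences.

11

Match Z (A #1, B #3), Z (A #2, B #4), Z (A #3, B #6), K (A #4, B #7), Z (A #6, B #8), Z (A #10, B #9), Z (A #11, B #10), C (A #12, B #12), C (A #14, B #13), K (A #15, B #14), K (A #18, B #15) — 11 characters in the same relative order in both. The LCS DP gives dp[18][15] = 11, so this is optimal.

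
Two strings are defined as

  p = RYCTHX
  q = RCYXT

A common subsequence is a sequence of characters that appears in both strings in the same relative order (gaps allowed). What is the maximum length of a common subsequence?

3

Taking R at p[1]=q[1]; then Y at p[2]=q[3]; then T at p[4]=q[5] gives a common subsequence of length 3. The LCS DP gives dp[6][5] = 3, so this is optimal.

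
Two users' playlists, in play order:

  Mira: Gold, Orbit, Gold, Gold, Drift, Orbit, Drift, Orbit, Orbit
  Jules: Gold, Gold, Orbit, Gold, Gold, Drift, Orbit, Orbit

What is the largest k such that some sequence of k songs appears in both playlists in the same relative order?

7

Pick Gold (Mira #1, Jules #2), Orbit (Mira #2, Jules #3), Gold (Mira #3, Jules #4), Gold (Mira #4, Jules #5), Drift (Mira #7, Jules #6), Orbit (Mira #8, Jules #7), Orbit (Mira #9, Jules #8); all 7 songs appear in both, in order. The LCS DP gives dp[9][8] = 7, so this is optimal.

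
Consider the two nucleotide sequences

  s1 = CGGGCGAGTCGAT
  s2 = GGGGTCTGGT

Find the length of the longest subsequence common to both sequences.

8

One common subsequence of length 8: G at s1[3]=s2[1] → G at s1[4]=s2[2] → G at s1[6]=s2[3] → G at s1[8]=s2[4] → T at s1[9]=s2[5] → C at s1[10]=s2[6] → G at s1[11]=s2[9] → T at s1[13]=s2[10], and the DP table's final entry dp[13][10] is also 8, so no common subsequence is longer.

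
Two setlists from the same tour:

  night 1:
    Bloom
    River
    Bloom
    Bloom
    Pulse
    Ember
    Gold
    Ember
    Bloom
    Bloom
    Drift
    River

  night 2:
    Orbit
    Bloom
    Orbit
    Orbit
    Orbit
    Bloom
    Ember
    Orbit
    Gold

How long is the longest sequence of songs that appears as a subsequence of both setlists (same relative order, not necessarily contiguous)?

Match Bloom (night 1 #1, night 2 #2), Bloom (night 1 #4, night 2 #6), Ember (night 1 #6, night 2 #7), Gold (night 1 #7, night 2 #9) — 4 songs in the same relative order in both. The LCS DP gives dp[12][9] = 4, so this is optimal.

4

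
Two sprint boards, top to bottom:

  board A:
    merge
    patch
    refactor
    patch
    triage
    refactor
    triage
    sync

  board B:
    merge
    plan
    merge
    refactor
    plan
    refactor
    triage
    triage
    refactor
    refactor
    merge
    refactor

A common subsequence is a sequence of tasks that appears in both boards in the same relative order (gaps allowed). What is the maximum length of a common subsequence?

4

Match merge (board A #1, board B #3); then refactor (board A #3, board B #6); then triage (board A #5, board B #8); then refactor (board A #6, board B #12) — 4 tasks in the same relative order in both, and the DP table's final entry dp[8][12] is also 4, so no common subsequence is longer.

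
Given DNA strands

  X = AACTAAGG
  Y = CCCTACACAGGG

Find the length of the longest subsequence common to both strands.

6

Match A [1,5], A [2,7], C [3,8], A [5,9], G [7,11], G [8,12] — 6 bases in the same relative order in both. Since dp[8][12] = 6, nothing longer is possible.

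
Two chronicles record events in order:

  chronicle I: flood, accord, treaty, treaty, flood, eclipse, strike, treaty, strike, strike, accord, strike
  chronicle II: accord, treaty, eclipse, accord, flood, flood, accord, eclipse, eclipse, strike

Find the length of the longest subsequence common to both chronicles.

5

Match accord [2,1], treaty [3,2], flood [5,6], eclipse [6,9], strike [12,10] — 5 events in the same relative order in both, and the DP table's final entry dp[12][10] is also 5, so no common subsequence is longer.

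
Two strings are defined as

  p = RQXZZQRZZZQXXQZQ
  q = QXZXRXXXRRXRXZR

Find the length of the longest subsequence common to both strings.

7

Match Q [2,1], then X [3,2], then Z [4,3], then R [7,10], then X [12,11], then X [13,13], then Z [15,14] — 7 characters in the same relative order in both. dp[16][15] = 7 confirms this is the maximum.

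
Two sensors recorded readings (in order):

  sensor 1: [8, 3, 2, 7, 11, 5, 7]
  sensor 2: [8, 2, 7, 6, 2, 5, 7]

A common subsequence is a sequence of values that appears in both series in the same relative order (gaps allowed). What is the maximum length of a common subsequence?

Pick 8 at sensor 1[1]=sensor 2[1] → 2 at sensor 1[3]=sensor 2[2] → 7 at sensor 1[4]=sensor 2[3] → 5 at sensor 1[6]=sensor 2[6] → 7 at sensor 1[7]=sensor 2[7]; all 5 values appear in both, in order, and the DP table's final entry dp[7][7] is also 5, so no common subsequence is longer.

5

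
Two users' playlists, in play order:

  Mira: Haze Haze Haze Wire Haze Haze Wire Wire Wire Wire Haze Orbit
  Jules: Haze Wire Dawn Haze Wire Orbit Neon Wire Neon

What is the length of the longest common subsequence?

5

Taking Haze (Mira #3, Jules #1), then Wire (Mira #4, Jules #2), then Haze (Mira #6, Jules #4), then Wire (Mira #7, Jules #5), then Wire (Mira #8, Jules #8) gives a common subsequence of length 5. The LCS DP gives dp[12][9] = 5, so this is optimal.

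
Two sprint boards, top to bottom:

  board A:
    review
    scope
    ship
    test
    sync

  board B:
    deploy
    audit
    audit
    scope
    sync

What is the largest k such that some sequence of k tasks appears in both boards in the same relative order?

Taking scope (board A #2, board B #4) → sync (board A #5, board B #5) gives a common subsequence of length 2. The LCS DP gives dp[5][5] = 2, so this is optimal.

2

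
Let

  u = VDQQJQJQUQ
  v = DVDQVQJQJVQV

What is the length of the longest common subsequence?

Taking V (u #1, v #2) → D (u #2, v #3) → Q (u #3, v #4) → Q (u #4, v #6) → J (u #5, v #7) → Q (u #6, v #8) → J (u #7, v #9) → Q (u #8, v #11) gives a common subsequence of length 8. Since dp[10][12] = 8, nothing longer is possible.

8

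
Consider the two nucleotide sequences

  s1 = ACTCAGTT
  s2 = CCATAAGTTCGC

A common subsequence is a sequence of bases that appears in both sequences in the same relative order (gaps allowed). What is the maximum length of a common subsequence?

Match A (s1 #1, s2 #3) → T (s1 #3, s2 #4) → A (s1 #5, s2 #6) → G (s1 #6, s2 #7) → T (s1 #7, s2 #8) → T (s1 #8, s2 #9) — 6 bases in the same relative order in both, and the DP table's final entry dp[8][12] is also 6, so no common subsequence is longer.

6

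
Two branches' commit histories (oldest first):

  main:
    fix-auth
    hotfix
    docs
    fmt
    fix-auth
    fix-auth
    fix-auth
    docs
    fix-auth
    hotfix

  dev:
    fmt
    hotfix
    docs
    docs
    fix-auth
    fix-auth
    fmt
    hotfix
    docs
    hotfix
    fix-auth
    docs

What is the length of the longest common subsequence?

Match hotfix (main #2, dev #2), then docs (main #3, dev #4), then fix-auth (main #5, dev #5), then fix-auth (main #6, dev #6), then fix-auth (main #7, dev #11), then docs (main #8, dev #12) — 6 commits in the same relative order in both. Since dp[10][12] = 6, nothing longer is possible.

6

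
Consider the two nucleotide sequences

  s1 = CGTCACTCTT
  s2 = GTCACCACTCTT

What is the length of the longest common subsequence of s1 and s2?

Match G at s1[2]=s2[1] → T at s1[3]=s2[2] → C at s1[4]=s2[6] → A at s1[5]=s2[7] → C at s1[6]=s2[8] → T at s1[7]=s2[9] → C at s1[8]=s2[10] → T at s1[9]=s2[11] → T at s1[10]=s2[12] — 9 bases in the same relative order in both, and the DP table's final entry dp[10][12] is also 9, so no common subsequence is longer.

9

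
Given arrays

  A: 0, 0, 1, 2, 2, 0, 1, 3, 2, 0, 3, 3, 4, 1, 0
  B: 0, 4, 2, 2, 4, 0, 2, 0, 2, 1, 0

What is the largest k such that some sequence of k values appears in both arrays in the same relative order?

8

One common subsequence of length 8: 0 (A #1, B #1), 2 (A #4, B #3), 2 (A #5, B #4), 0 (A #6, B #6), 2 (A #9, B #7), 0 (A #10, B #8), 1 (A #14, B #10), 0 (A #15, B #11). The LCS DP gives dp[15][11] = 8, so this is optimal.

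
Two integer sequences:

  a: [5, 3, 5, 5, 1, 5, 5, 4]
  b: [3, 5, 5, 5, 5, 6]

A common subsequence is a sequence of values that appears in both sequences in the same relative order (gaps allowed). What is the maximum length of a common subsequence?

Let dp[i][j] be the LCS length of the first i values of a and the first j values of b. dp[i][j] = dp[i-1][j-1]+1 when the i-th and j-th values match, else max(dp[i-1][j], dp[i][j-1]).
    ·  3  5  5  5  5  6
 ·  0  0  0  0  0  0  0
 5  0  0  1  1  1  1  1
 3  0  1  1  1  1  1  1
 5  0  1  2  2  2  2  2
 5  0  1  2  3  3  3  3
 1  0  1  2  3  3  3  3
 5  0  1  2  3  4  4  4
 5  0  1  2  3  4  5  5
 4  0  1  2  3  4  5  5
dp[8][6] = 5. One LCS (by backtracking along matches): 3, 5, 5, 5, 5.

5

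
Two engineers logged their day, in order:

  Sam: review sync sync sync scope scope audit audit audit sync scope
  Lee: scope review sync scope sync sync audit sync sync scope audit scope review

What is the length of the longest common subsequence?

Pick review at Sam[1]=Lee[2], sync at Sam[2]=Lee[6], sync at Sam[3]=Lee[8], sync at Sam[4]=Lee[9], scope at Sam[6]=Lee[10], audit at Sam[9]=Lee[11], scope at Sam[11]=Lee[12]; all 7 tasks appear in both, in order. The LCS DP gives dp[11][13] = 7, so this is optimal.

7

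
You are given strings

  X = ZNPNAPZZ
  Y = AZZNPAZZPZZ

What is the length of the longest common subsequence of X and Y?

Match Z [1,3], then N [2,4], then P [3,5], then A [5,6], then P [6,9], then Z [7,10], then Z [8,11] — 7 characters in the same relative order in both. dp[8][11] = 7 confirms this is the maximum.

7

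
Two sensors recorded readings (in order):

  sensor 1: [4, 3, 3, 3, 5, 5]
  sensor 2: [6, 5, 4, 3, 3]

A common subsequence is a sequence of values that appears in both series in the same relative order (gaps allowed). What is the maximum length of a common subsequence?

3

Let dp[i][j] be the LCS length of the first i values of sensor 1 and the first j values of sensor 2. dp[i][j] = dp[i-1][j-1]+1 when the i-th and j-th values match, else max(dp[i-1][j], dp[i][j-1]).
    ·  6  5  4  3  3
 ·  0  0  0  0  0  0
 4  0  0  0  1  1  1
 3  0  0  0  1  2  2
 3  0  0  0  1  2  3
 3  0  0  0  1  2  3
 5  0  0  1  1  2  3
 5  0  0  1  1  2  3
dp[6][5] = 3. One LCS (by backtracking along matches): 4, 3, 3.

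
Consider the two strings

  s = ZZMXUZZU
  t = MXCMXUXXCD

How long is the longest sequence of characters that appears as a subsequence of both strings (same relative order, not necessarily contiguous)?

3

Pick M (s #3, t #4), then X (s #4, t #5), then U (s #5, t #6); all 3 characters appear in both, in order. The LCS DP gives dp[8][10] = 3, so this is optimal.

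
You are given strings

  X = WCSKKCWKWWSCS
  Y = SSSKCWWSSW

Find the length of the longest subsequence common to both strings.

One common subsequence of length 7: S [3,3], then K [5,4], then C [6,5], then W [9,6], then W [10,7], then S [11,8], then S [13,9]. dp[13][10] = 7 confirms this is the maximum.

7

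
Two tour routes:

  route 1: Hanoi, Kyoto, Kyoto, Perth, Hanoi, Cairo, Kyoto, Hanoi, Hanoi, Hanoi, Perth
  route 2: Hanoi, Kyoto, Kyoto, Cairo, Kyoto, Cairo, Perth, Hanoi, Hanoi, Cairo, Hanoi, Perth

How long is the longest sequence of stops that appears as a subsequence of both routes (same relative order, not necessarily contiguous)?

Match Hanoi at route 1[1]=route 2[1], Kyoto at route 1[2]=route 2[2], Kyoto at route 1[3]=route 2[3], Cairo at route 1[6]=route 2[4], Kyoto at route 1[7]=route 2[5], Hanoi at route 1[8]=route 2[8], Hanoi at route 1[9]=route 2[9], Hanoi at route 1[10]=route 2[11], Perth at route 1[11]=route 2[12] — 9 stops in the same relative order in both, and the DP table's final entry dp[11][12] is also 9, so no common subsequence is longer.

9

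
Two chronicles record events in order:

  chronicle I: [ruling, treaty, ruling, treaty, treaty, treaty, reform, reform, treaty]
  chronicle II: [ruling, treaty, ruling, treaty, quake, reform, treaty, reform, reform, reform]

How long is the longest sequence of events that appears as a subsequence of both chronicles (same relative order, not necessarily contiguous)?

Taking ruling (chronicle I #1, chronicle II #1); then treaty (chronicle I #2, chronicle II #2); then ruling (chronicle I #3, chronicle II #3); then treaty (chronicle I #4, chronicle II #4); then treaty (chronicle I #5, chronicle II #7); then reform (chronicle I #7, chronicle II #9); then reform (chronicle I #8, chronicle II #10) gives a common subsequence of length 7. The LCS DP gives dp[9][10] = 7, so this is optimal.

7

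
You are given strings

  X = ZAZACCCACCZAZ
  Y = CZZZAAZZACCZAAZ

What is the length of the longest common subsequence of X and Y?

One common subsequence of length 9: Z [1,4]; then A [2,6]; then Z [3,8]; then A [4,9]; then C [5,10]; then C [6,11]; then A [8,13]; then A [12,14]; then Z [13,15], and the DP table's final entry dp[13][15] is also 9, so no common subsequence is longer.

9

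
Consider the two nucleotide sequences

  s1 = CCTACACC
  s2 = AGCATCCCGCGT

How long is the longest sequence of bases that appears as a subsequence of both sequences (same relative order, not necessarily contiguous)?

Let dp[i][j] be the LCS length of the first i bases of s1 and the first j bases of s2. dp[i][j] = dp[i-1][j-1]+1 when the i-th and j-th bases match, else max(dp[i-1][j], dp[i][j-1]).
    ·  A  G  C  A  T  C  C  C  G  C  G  T
 ·  0  0  0  0  0  0  0  0  0  0  0  0  0
 C  0  0  0  1  1  1  1  1  1  1  1  1  1
 C  0  0  0  1  1  1  2  2  2  2  2  2  2
 T  0  0  0  1  1  2  2  2  2  2  2  2  3
 A  0  1  1  1  2  2  2  2  2  2  2  2  3
 C  0  1  1  2  2  2  3  3  3  3  3  3  3
 A  0  1  1  2  3  3  3  3  3  3  3  3  3
 C  0  1  1  2  3  3  4  4  4  4  4  4  4
 C  0  1  1  2  3  3  4  5  5  5  5  5  5
dp[8][12] = 5. One LCS (by backtracking along matches): CCCCC.

5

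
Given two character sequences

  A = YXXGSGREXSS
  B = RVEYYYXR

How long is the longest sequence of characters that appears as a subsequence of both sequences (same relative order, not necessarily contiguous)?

Taking Y (A #1, B #6), X (A #3, B #7), R (A #7, B #8) gives a common subsequence of length 3. dp[11][8] = 3 confirms this is the maximum.

3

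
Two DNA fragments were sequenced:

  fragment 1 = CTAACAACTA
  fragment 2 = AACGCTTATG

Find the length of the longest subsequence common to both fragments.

Pick A at fragment 1[3]=fragment 2[1], then A at fragment 1[4]=fragment 2[2], then C at fragment 1[5]=fragment 2[3], then C at fragment 1[8]=fragment 2[5], then T at fragment 1[9]=fragment 2[7], then A at fragment 1[10]=fragment 2[8]; all 6 bases appear in both, in order. The LCS DP gives dp[10][10] = 6, so this is optimal.

6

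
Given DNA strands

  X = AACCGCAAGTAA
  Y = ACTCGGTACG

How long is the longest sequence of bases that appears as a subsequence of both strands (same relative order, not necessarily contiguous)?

7

Pick A at X[2]=Y[1], C at X[3]=Y[2], C at X[4]=Y[4], G at X[5]=Y[5], G at X[9]=Y[6], T at X[10]=Y[7], A at X[11]=Y[8]; all 7 bases appear in both, in order. Since dp[12][10] = 7, nothing longer is possible.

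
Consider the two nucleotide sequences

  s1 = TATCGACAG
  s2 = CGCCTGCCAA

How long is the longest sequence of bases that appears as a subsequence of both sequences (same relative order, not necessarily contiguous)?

Let dp[i][j] be the LCS length of the first i bases of s1 and the first j bases of s2. dp[i][j] = dp[i-1][j-1]+1 when the i-th and j-th bases match, else max(dp[i-1][j], dp[i][j-1]).
    ·  C  G  C  C  T  G  C  C  A  A
 ·  0  0  0  0  0  0  0  0  0  0  0
 T  0  0  0  0  0  1  1  1  1  1  1
 A  0  0  0  0  0  1  1  1  1  2  2
 T  0  0  0  0  0  1  1  1  1  2  2
 C  0  1  1  1  1  1  1  2  2  2  2
 G  0  1  2  2  2  2  2  2  2  2  2
 A  0  1  2  2  2  2  2  2  2  3  3
 C  0  1  2  3  3  3  3  3  3  3  3
 A  0  1  2  3  3  3  3  3  3  4  4
 G  0  1  2  3  3  3  4  4  4  4  4
dp[9][10] = 4. One LCS (by backtracking along matches): TCAA.

4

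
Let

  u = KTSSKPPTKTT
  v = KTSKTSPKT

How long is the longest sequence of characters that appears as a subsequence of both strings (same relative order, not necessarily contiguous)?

7

Taking K [1,1]; then T [2,2]; then S [3,3]; then S [4,6]; then P [7,7]; then K [9,8]; then T [11,9] gives a common subsequence of length 7. dp[11][9] = 7 confirms this is the maximum.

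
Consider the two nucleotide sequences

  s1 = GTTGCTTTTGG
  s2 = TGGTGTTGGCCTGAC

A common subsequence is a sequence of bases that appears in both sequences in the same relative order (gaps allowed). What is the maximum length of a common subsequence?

7

One common subsequence of length 7: G at s1[1]=s2[5] → T at s1[2]=s2[6] → T at s1[3]=s2[7] → G at s1[4]=s2[9] → C at s1[5]=s2[11] → T at s1[9]=s2[12] → G at s1[10]=s2[13]. The LCS DP gives dp[11][15] = 7, so this is optimal.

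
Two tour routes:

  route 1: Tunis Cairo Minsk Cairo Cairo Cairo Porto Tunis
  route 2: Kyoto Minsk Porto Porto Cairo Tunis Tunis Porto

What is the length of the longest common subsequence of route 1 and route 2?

3

Taking Minsk at route 1[3]=route 2[2], Cairo at route 1[4]=route 2[5], Porto at route 1[7]=route 2[8] gives a common subsequence of length 3. The LCS DP gives dp[8][8] = 3, so this is optimal.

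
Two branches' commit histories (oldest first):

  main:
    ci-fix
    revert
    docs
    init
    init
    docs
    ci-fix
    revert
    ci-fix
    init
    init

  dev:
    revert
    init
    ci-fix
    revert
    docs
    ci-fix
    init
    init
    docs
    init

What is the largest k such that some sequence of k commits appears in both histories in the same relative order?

One common subsequence of length 7: ci-fix [1,3], revert [2,4], docs [3,5], init [4,7], init [5,8], docs [6,9], init [11,10]. dp[11][10] = 7 confirms this is the maximum.

7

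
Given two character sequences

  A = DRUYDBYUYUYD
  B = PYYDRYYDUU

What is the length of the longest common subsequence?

Let dp[i][j] be the LCS length of the first i characters of A and the first j characters of B. dp[i][j] = dp[i-1][j-1]+1 when the i-th and j-th characters match, else max(dp[i-1][j], dp[i][j-1]).
    ·  P  Y  Y  D  R  Y  Y  D  U  U
 ·  0  0  0  0  0  0  0  0  0  0  0
 D  0  0  0  0  1  1  1  1  1  1  1
 R  0  0  0  0  1  2  2  2  2  2  2
 U  0  0  0  0  1  2  2  2  2  3  3
 Y  0  0  1  1  1  2  3  3  3  3  3
 D  0  0  1  1  2  2  3  3  4  4  4
 B  0  0  1  1  2  2  3  3  4  4  4
 Y  0  0  1  2  2  2  3  4  4  4  4
 U  0  0  1  2  2  2  3  4  4  5  5
 Y  0  0  1  2  2  2  3  4  4  5  5
 U  0  0  1  2  2  2  3  4  4  5  6
 Y  0  0  1  2  2  2  3  4  4  5  6
 D  0  0  1  2  3  3  3  4  5  5  6
dp[12][10] = 6. One LCS (by backtracking along matches): DRYDUU.

6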